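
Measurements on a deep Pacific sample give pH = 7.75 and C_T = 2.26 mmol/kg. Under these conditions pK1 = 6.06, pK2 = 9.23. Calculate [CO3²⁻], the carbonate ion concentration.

α₂ = 1 / (1 + [H⁺]/K2 + [H⁺]²/(K1K2)) = 1 / (1 + 10^+1.48 + 10^-0.21)
   = 1 / (1 + 30.200 + 0.61660) = 1/31.816 = 0.03143
[CO3²⁻] = α₂ × DIC = 0.03143 × 2.26 = 0.0710 mmol/kg

[CO3²⁻] = 0.0710 mmol/kg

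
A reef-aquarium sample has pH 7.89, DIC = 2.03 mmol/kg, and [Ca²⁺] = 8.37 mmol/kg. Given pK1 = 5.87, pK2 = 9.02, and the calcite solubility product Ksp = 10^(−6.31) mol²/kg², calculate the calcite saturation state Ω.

Ω = 2.37

α₂ = 1 / (1 + [H⁺]/K2 + [H⁺]²/(K1K2)) = 1 / (1 + 10^+1.13 + 10^-0.89)
   = 1 / (1 + 13.490 + 0.12882) = 1/14.618 = 0.06841
[CO3²⁻] = α₂ × DIC = 0.06841 × 2.03 = 0.1389 mmol/kg
Ksp = 10^(−6.31) = 4.898×10^-7
Ω = [Ca²⁺][CO3²⁻]/Ksp = (8.37×10^-3)(1.389×10^-4) / 4.898×10^-7 = 2.37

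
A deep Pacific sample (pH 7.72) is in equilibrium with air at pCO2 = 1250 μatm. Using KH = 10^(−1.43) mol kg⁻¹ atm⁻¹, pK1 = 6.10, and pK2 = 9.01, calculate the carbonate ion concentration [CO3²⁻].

[CO3²⁻] = 0.0993 mmol/kg

[CO2*] = KH · pCO2 = 10^(−1.43) × 1250×10^-6 = 4.644×10^-5 mol/kg
α₀ = 1/(1 + K1/[H⁺] + K1K2/[H⁺]²) = 1/(1 + 10^+1.62 + 10^+0.33) = 0.02231
DIC = [CO2*]/α₀ = 4.644×10^-5 / 0.02231 = 2.082 mmol/kg
[CO3²⁻] = α₂·DIC; α₂ = 0.04770, so [CO3²⁻] = 0.04770 × 2.082 = 0.0993 mmol/kg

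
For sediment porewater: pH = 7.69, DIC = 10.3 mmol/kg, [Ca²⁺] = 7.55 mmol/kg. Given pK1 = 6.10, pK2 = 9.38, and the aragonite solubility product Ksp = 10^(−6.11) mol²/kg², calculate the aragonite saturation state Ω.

α₂ = 1 / (1 + [H⁺]/K2 + [H⁺]²/(K1K2)) = 1 / (1 + 10^+1.69 + 10^+0.10)
   = 1 / (1 + 48.978 + 1.2589) = 1/51.237 = 0.01952
[CO3²⁻] = α₂ × DIC = 0.01952 × 10.3 = 0.2010 mmol/kg
Ksp = 10^(−6.11) = 7.762×10^-7
Ω = [Ca²⁺][CO3²⁻]/Ksp = (7.55×10^-3)(2.010×10^-4) / 7.762×10^-7 = 1.96

Ω = 1.96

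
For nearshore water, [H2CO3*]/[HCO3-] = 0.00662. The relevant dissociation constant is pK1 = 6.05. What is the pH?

From K1 = [H⁺][HCO3-]/[H2CO3*]:  pH = pK1 − log₁₀([H2CO3*]/[HCO3-])
log₁₀(0.00662) = -2.179
pH = 6.05 − (-2.179) = 8.23

pH = 8.23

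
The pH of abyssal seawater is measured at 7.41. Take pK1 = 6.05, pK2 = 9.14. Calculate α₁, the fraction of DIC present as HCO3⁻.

α₁ = 0.941

α₁ = 1 / (1 + [H⁺]/K1 + K2/[H⁺]) = 1 / (1 + 10^-1.36 + 10^-1.73)
   = 1 / (1 + 0.043652 + 0.018621) = 1/1.0623 = 0.9414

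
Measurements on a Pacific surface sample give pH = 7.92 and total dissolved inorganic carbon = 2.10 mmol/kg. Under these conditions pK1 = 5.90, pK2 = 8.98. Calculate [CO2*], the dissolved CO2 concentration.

[CO2*] = 18.3 μmol/kg

α₀ = 1 / (1 + K1/[H⁺] + K1K2/[H⁺]²) = 1 / (1 + 10^+2.02 + 10^+0.96)
   = 1 / (1 + 104.71 + 9.1201) = 1/114.83 = 0.008708
[CO2*] = α₀ × DIC = 0.008708 × 2.10 = 0.0183 mmol/kg = 18.3 μmol/kg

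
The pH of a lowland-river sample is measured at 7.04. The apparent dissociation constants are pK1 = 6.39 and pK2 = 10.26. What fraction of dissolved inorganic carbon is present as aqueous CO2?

α₀ = 0.183

α₀ = 1 / (1 + K1/[H⁺] + K1K2/[H⁺]²) = 1 / (1 + 10^+0.65 + 10^-2.57)
   = 1 / (1 + 4.4668 + 0.0026915) = 1/5.4695 = 0.1828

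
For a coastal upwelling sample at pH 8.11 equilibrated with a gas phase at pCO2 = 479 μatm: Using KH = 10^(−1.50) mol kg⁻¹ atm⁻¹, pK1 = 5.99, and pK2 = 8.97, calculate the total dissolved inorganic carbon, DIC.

DIC = 2.29 mmol/kg

[CO2*] = KH · pCO2 = 10^(−1.50) × 479×10^-6 = 1.515×10^-5 mol/kg
α₀ = 1/(1 + K1/[H⁺] + K1K2/[H⁺]²) = 1/(1 + 10^+2.12 + 10^+1.26) = 0.006622
DIC = [CO2*]/α₀ = 1.515×10^-5 / 0.006622 = 2.29 mmol/kg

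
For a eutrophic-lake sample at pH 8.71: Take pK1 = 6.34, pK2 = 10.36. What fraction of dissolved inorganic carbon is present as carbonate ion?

α₂ = 1 / (1 + [H⁺]/K2 + [H⁺]²/(K1K2)) = 1 / (1 + 10^+1.65 + 10^-0.72)
   = 1 / (1 + 44.668 + 0.19055) = 1/45.859 = 0.02181

α₂ = 0.0218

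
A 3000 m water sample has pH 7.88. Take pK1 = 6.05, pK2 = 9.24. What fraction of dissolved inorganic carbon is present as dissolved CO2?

α₀ = 1 / (1 + K1/[H⁺] + K1K2/[H⁺]²) = 1 / (1 + 10^+1.83 + 10^+0.47)
   = 1 / (1 + 67.608 + 2.9512) = 1/71.560 = 0.01397

α₀ = 0.0140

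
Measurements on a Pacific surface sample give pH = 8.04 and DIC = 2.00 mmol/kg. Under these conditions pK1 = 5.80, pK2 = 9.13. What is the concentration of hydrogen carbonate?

α₁ = 1 / (1 + [H⁺]/K1 + K2/[H⁺]) = 1 / (1 + 10^-2.24 + 10^-1.09)
   = 1 / (1 + 0.0057544 + 0.081283) = 1/1.0870 = 0.9199
[HCO3⁻] = α₁ × DIC = 0.9199 × 2.00 = 1.84 mmol/kg

[HCO3⁻] = 1.84 mmol/kg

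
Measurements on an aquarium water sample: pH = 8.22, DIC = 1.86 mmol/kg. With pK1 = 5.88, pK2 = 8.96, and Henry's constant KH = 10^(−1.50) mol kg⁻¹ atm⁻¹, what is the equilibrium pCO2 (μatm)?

α₀ = 1 / (1 + K1/[H⁺] + K1K2/[H⁺]²) = 1 / (1 + 10^+2.34 + 10^+1.60)
   = 1 / (1 + 218.78 + 39.811) = 1/259.59 = 0.003852
[CO2*] = α₀ × DIC = 0.003852 × 1.86 = 0.007165 mmol/kg = 7.165 μmol/kg
pCO2 = [CO2*]/KH = 7.165×10^-6 / 3.162×10^-2 = 227 μatm

pCO2 = 227 μatm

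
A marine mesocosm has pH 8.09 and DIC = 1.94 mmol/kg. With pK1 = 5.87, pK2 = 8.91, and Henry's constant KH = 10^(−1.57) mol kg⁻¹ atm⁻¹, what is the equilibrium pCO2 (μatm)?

α₀ = 1 / (1 + K1/[H⁺] + K1K2/[H⁺]²) = 1 / (1 + 10^+2.22 + 10^+1.40)
   = 1 / (1 + 165.96 + 25.119) = 1/192.08 = 0.005206
[CO2*] = α₀ × DIC = 0.005206 × 1.94 = 0.01010 mmol/kg = 10.10 μmol/kg
pCO2 = [CO2*]/KH = 1.010×10^-5 / 2.692×10^-2 = 375 μatm

pCO2 = 375 μatm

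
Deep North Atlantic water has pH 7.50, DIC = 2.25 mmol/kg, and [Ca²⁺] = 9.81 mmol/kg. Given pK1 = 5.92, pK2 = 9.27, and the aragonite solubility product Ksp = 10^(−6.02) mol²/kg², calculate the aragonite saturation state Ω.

Ω = 0.376

α₂ = 1 / (1 + [H⁺]/K2 + [H⁺]²/(K1K2)) = 1 / (1 + 10^+1.77 + 10^+0.19)
   = 1 / (1 + 58.884 + 1.5488) = 1/61.433 = 0.01628
[CO3²⁻] = α₂ × DIC = 0.01628 × 2.25 = 0.03663 mmol/kg
Ksp = 10^(−6.02) = 9.550×10^-7
Ω = [Ca²⁺][CO3²⁻]/Ksp = (9.81×10^-3)(3.663×10^-5) / 9.550×10^-7 = 0.376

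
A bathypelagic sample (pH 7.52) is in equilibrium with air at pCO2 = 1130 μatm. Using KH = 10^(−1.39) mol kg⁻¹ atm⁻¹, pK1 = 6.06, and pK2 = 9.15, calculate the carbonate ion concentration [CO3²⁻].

[CO3²⁻] = 0.0311 mmol/kg

[CO2*] = KH · pCO2 = 10^(−1.39) × 1130×10^-6 = 4.603×10^-5 mol/kg
α₀ = 1/(1 + K1/[H⁺] + K1K2/[H⁺]²) = 1/(1 + 10^+1.46 + 10^-0.17) = 0.03277
DIC = [CO2*]/α₀ = 4.603×10^-5 / 0.03277 = 1.405 mmol/kg
[CO3²⁻] = α₂·DIC; α₂ = 0.02215, so [CO3²⁻] = 0.02215 × 1.405 = 0.0311 mmol/kg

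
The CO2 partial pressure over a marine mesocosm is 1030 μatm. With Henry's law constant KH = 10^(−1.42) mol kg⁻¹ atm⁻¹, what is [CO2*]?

[CO2*] = 39.2 μmol/kg

KH = 10^(−1.42) = 3.802×10^-2 mol kg⁻¹ atm⁻¹
[CO2*] = KH · pCO2 = 3.802×10^-2 × 1030×10^-6 atm = 3.92×10^-5 mol/kg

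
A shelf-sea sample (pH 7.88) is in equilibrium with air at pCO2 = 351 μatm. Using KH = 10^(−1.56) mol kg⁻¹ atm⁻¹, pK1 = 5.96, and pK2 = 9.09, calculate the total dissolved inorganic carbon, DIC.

DIC = 0.863 mmol/kg

[CO2*] = KH · pCO2 = 10^(−1.56) × 351×10^-6 = 9.667×10^-6 mol/kg
α₀ = 1/(1 + K1/[H⁺] + K1K2/[H⁺]²) = 1/(1 + 10^+1.92 + 10^+0.71) = 0.01120
DIC = [CO2*]/α₀ = 9.667×10^-6 / 0.01120 = 0.863 mmol/kg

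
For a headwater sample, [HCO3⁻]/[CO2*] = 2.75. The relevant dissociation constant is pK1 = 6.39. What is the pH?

From K1 = [H⁺][HCO3⁻]/[CO2*]:  pH = pK1 + log₁₀([HCO3⁻]/[CO2*])
log₁₀(2.75) = +0.439
pH = 6.39 + (+0.439) = 6.83

pH = 6.83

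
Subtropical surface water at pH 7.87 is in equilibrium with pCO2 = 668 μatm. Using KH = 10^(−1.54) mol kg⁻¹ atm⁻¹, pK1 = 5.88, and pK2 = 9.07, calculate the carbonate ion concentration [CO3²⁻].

[CO3²⁻] = 0.119 mmol/kg

[CO2*] = KH · pCO2 = 10^(−1.54) × 668×10^-6 = 1.927×10^-5 mol/kg
α₀ = 1/(1 + K1/[H⁺] + K1K2/[H⁺]²) = 1/(1 + 10^+1.99 + 10^+0.79) = 0.009534
DIC = [CO2*]/α₀ = 1.927×10^-5 / 0.009534 = 2.021 mmol/kg
[CO3²⁻] = α₂·DIC; α₂ = 0.05879, so [CO3²⁻] = 0.05879 × 2.021 = 0.119 mmol/kg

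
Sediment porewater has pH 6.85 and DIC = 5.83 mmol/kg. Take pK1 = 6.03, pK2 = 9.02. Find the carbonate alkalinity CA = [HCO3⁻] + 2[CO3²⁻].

CA = 5.10 mmol/kg

CA = [HCO3⁻] + 2[CO3²⁻] = (α₁ + 2α₂)·DIC
At pH 6.85: [H⁺]/K1 = 10^-0.82 = 0.15136, K2/[H⁺] = 10^-2.17 = 0.0067608
α₁ = 1/(1 + 0.15136 + 0.0067608) = 1/1.1581 = 0.8635; α₂ = α₁·K2/[H⁺] = 0.005838
α₁ + 2α₂ = 0.8751
CA = 0.8751 × 5.83 = 5.10 mmol/kg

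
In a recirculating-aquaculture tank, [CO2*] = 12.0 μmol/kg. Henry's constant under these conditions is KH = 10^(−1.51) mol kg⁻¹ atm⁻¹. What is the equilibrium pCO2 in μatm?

pCO2 = 388 μatm

KH = 10^(−1.51) = 3.090×10^-2 mol kg⁻¹ atm⁻¹
pCO2 = [CO2*]/KH = 12.0×10^-6 / 3.090×10^-2 = 3.88×10^-4 atm = 388 μatm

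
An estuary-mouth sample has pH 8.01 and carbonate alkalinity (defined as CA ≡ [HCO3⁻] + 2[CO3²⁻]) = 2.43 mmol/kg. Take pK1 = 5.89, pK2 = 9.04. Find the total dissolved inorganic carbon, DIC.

CA = [HCO3⁻] + 2[CO3²⁻] = (α₁ + 2α₂)·DIC
At pH 8.01: [H⁺]/K1 = 10^-2.12 = 0.0075858, K2/[H⁺] = 10^-1.03 = 0.093325
α₁ = 1/(1 + 0.0075858 + 0.093325) = 1/1.1009 = 0.9083; α₂ = α₁·K2/[H⁺] = 0.08477
α₁ + 2α₂ = 1.0779
DIC = CA / (α₁ + 2α₂) = 2.43 / 1.0779 = 2.25 mmol/kg

DIC = 2.25 mmol/kg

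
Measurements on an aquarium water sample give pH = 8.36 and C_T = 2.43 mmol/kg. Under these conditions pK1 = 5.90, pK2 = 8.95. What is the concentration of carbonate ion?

α₂ = 1 / (1 + [H⁺]/K2 + [H⁺]²/(K1K2)) = 1 / (1 + 10^+0.59 + 10^-1.87)
   = 1 / (1 + 3.8905 + 0.013490) = 1/4.9039 = 0.2039
[CO3²⁻] = α₂ × DIC = 0.2039 × 2.43 = 0.496 mmol/kg

[CO3²⁻] = 0.496 mmol/kg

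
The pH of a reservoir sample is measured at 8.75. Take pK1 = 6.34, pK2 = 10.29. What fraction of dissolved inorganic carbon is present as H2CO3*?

α₀ = 1 / (1 + K1/[H⁺] + K1K2/[H⁺]²) = 1 / (1 + 10^+2.41 + 10^+0.87)
   = 1 / (1 + 257.04 + 7.4131) = 1/265.45 = 0.003767

α₀ = 0.00377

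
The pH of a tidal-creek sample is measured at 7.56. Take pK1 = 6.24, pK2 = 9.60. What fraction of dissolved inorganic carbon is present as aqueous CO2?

α₀ = 0.0453

α₀ = 1 / (1 + K1/[H⁺] + K1K2/[H⁺]²) = 1 / (1 + 10^+1.32 + 10^-0.72)
   = 1 / (1 + 20.893 + 0.19055) = 1/22.084 = 0.04528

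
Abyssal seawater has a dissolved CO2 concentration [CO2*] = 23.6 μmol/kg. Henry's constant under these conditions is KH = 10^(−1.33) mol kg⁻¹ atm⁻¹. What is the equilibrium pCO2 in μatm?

pCO2 = 505 μatm

KH = 10^(−1.33) = 4.677×10^-2 mol kg⁻¹ atm⁻¹
pCO2 = [CO2*]/KH = 23.6×10^-6 / 4.677×10^-2 = 5.05×10^-4 atm = 505 μatm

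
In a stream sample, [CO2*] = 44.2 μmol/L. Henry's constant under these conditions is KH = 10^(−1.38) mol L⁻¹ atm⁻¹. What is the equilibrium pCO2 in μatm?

pCO2 = 1060 μatm

KH = 10^(−1.38) = 4.169×10^-2 mol L⁻¹ atm⁻¹
pCO2 = [CO2*]/KH = 44.2×10^-6 / 4.169×10^-2 = 1.06×10^-3 atm = 1060 μatm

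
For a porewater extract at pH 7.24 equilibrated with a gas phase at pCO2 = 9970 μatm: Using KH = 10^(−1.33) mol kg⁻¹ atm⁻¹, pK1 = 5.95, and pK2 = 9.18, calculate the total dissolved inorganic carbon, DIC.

[CO2*] = KH · pCO2 = 10^(−1.33) × 9970×10^-6 = 4.663×10^-4 mol/kg
α₀ = 1/(1 + K1/[H⁺] + K1K2/[H⁺]²) = 1/(1 + 10^+1.29 + 10^-0.65) = 0.04826
DIC = [CO2*]/α₀ = 4.663×10^-4 / 0.04826 = 9.66 mmol/kg

DIC = 9.66 mmol/kg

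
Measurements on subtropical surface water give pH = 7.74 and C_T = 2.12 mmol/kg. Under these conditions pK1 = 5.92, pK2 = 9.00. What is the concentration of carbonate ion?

α₂ = 1 / (1 + [H⁺]/K2 + [H⁺]²/(K1K2)) = 1 / (1 + 10^+1.26 + 10^-0.56)
   = 1 / (1 + 18.197 + 0.27542) = 1/19.472 = 0.05135
[CO3²⁻] = α₂ × DIC = 0.05135 × 2.12 = 0.109 mmol/kg

[CO3²⁻] = 0.109 mmol/kg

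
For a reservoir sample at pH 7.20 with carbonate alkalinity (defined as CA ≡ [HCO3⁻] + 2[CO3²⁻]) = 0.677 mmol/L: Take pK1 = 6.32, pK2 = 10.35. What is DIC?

DIC = 0.766 mmol/L

CA = [HCO3⁻] + 2[CO3²⁻] = (α₁ + 2α₂)·DIC
At pH 7.20: [H⁺]/K1 = 10^-0.88 = 0.13183, K2/[H⁺] = 10^-3.15 = 0.00070795
α₁ = 1/(1 + 0.13183 + 0.00070795) = 1/1.1325 = 0.8830; α₂ = α₁·K2/[H⁺] = 0.0006251
α₁ + 2α₂ = 0.8842
DIC = CA / (α₁ + 2α₂) = 0.677 / 0.8842 = 0.766 mmol/L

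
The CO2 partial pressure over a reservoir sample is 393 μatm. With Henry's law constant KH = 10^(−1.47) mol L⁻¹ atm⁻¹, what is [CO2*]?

KH = 10^(−1.47) = 3.388×10^-2 mol L⁻¹ atm⁻¹
[CO2*] = KH · pCO2 = 3.388×10^-2 × 393×10^-6 atm = 1.33×10^-5 mol/L

[CO2*] = 13.3 μmol/L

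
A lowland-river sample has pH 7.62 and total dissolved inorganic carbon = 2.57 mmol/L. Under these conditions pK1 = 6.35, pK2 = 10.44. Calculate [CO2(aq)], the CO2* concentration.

[CO2*] = 0.131 mmol/L

α₀ = 1 / (1 + K1/[H⁺] + K1K2/[H⁺]²) = 1 / (1 + 10^+1.27 + 10^-1.55)
   = 1 / (1 + 18.621 + 0.028184) = 1/19.649 = 0.05089
[CO2*] = α₀ × DIC = 0.05089 × 2.57 = 0.131 mmol/L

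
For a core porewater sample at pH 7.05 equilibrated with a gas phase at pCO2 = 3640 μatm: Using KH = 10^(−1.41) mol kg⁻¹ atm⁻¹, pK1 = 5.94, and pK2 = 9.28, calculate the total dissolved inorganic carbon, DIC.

[CO2*] = KH · pCO2 = 10^(−1.41) × 3640×10^-6 = 1.416×10^-4 mol/kg
α₀ = 1/(1 + K1/[H⁺] + K1K2/[H⁺]²) = 1/(1 + 10^+1.11 + 10^-1.12) = 0.07164
DIC = [CO2*]/α₀ = 1.416×10^-4 / 0.07164 = 1.98 mmol/kg

DIC = 1.98 mmol/kg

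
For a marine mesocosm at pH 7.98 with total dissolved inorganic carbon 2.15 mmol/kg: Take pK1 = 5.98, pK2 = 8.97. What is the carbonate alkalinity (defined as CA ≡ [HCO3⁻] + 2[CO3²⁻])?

CA = [HCO3⁻] + 2[CO3²⁻] = (α₁ + 2α₂)·DIC
At pH 7.98: [H⁺]/K1 = 10^-2.00 = 0.010000, K2/[H⁺] = 10^-0.99 = 0.10233
α₁ = 1/(1 + 0.010000 + 0.10233) = 1/1.1123 = 0.8990; α₂ = α₁·K2/[H⁺] = 0.09200
α₁ + 2α₂ = 1.0830
CA = 1.0830 × 2.15 = 2.33 mmol/kg

CA = 2.33 mmol/kg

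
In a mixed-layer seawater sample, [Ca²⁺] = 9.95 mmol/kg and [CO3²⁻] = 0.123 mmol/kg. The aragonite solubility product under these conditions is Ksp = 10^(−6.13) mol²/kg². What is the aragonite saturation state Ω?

Ksp = 10^(−6.13) = 7.413×10^-7
Ω = [Ca²⁺][CO3²⁻]/Ksp = (9.95×10^-3)(0.123×10^-3) / 7.413×10^-7 = 1.65

Ω = 1.65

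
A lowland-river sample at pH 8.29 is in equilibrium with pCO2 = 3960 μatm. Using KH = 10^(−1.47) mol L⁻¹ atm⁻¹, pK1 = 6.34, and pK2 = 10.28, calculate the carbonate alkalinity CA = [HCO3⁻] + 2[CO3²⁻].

CA = 12.2 mmol/L

[CO2*] = KH · pCO2 = 10^(−1.47) × 3960×10^-6 = 1.342×10^-4 mol/L
α₀ = 1/(1 + K1/[H⁺] + K1K2/[H⁺]²) = 1/(1 + 10^+1.95 + 10^-0.04) = 0.01098
DIC = [CO2*]/α₀ = 1.342×10^-4 / 0.01098 = 12.22 mmol/L
CA = (α₁ + 2α₂)·DIC = (0.9790 + 2×0.01002) × 12.22 = 12.2 mmol/L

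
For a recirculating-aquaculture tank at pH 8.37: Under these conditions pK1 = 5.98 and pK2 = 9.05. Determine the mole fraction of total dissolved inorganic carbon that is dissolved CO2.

α₀ = 1 / (1 + K1/[H⁺] + K1K2/[H⁺]²) = 1 / (1 + 10^+2.39 + 10^+1.71)
   = 1 / (1 + 245.47 + 51.286) = 1/297.76 = 0.003358

α₀ = 0.00336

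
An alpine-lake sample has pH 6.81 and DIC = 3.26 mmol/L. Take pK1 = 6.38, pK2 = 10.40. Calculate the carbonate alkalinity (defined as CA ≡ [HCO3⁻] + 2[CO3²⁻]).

CA = 2.38 mmol/L

CA = [HCO3⁻] + 2[CO3²⁻] = (α₁ + 2α₂)·DIC
At pH 6.81: [H⁺]/K1 = 10^-0.43 = 0.37154, K2/[H⁺] = 10^-3.59 = 0.00025704
α₁ = 1/(1 + 0.37154 + 0.00025704) = 1/1.3718 = 0.7290; α₂ = α₁·K2/[H⁺] = 0.0001874
α₁ + 2α₂ = 0.7293
CA = 0.7293 × 3.26 = 2.38 mmol/L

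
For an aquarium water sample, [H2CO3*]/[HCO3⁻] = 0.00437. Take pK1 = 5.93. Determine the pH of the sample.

From K1 = [H⁺][HCO3⁻]/[H2CO3*]:  pH = pK1 − log₁₀([H2CO3*]/[HCO3⁻])
log₁₀(0.00437) = -2.360
pH = 5.93 − (-2.360) = 8.29

pH = 8.29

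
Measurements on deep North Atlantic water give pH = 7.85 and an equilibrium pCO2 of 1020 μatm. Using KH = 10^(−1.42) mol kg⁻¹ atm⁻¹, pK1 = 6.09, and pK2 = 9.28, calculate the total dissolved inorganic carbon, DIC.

DIC = 2.35 mmol/kg

[CO2*] = KH · pCO2 = 10^(−1.42) × 1020×10^-6 = 3.878×10^-5 mol/kg
α₀ = 1/(1 + K1/[H⁺] + K1K2/[H⁺]²) = 1/(1 + 10^+1.76 + 10^+0.33) = 0.01648
DIC = [CO2*]/α₀ = 3.878×10^-5 / 0.01648 = 2.35 mmol/kg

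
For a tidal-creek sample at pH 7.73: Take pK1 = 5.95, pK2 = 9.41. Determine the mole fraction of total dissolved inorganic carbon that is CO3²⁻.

α₂ = 1 / (1 + [H⁺]/K2 + [H⁺]²/(K1K2)) = 1 / (1 + 10^+1.68 + 10^-0.10)
   = 1 / (1 + 47.863 + 0.79433) = 1/49.657 = 0.02014

α₂ = 0.0201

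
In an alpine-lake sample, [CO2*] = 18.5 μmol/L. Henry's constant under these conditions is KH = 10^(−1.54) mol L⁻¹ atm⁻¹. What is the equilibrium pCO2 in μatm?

pCO2 = 641 μatm

KH = 10^(−1.54) = 2.884×10^-2 mol L⁻¹ atm⁻¹
pCO2 = [CO2*]/KH = 18.5×10^-6 / 2.884×10^-2 = 6.41×10^-4 atm = 641 μatm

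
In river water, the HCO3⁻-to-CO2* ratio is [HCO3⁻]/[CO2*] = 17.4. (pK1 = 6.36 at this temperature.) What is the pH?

From K1 = [H⁺][HCO3⁻]/[CO2*]:  pH = pK1 + log₁₀([HCO3⁻]/[CO2*])
log₁₀(17.4) = +1.241
pH = 6.36 + (+1.241) = 7.60

pH = 7.60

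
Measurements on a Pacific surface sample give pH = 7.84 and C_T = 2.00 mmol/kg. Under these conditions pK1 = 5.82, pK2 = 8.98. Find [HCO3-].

[HCO3⁻] = 1.85 mmol/kg

α₁ = 1 / (1 + [H⁺]/K1 + K2/[H⁺]) = 1 / (1 + 10^-2.02 + 10^-1.14)
   = 1 / (1 + 0.0095499 + 0.072444) = 1/1.0820 = 0.9242
[HCO3⁻] = α₁ × DIC = 0.9242 × 2.00 = 1.85 mmol/kg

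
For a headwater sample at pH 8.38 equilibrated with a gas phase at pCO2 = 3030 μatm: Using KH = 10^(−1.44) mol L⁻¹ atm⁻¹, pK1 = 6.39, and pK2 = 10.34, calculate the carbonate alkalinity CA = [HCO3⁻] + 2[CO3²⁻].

CA = 11.0 mmol/L

[CO2*] = KH · pCO2 = 10^(−1.44) × 3030×10^-6 = 1.100×10^-4 mol/L
α₀ = 1/(1 + K1/[H⁺] + K1K2/[H⁺]²) = 1/(1 + 10^+1.99 + 10^+0.03) = 0.01002
DIC = [CO2*]/α₀ = 1.100×10^-4 / 0.01002 = 10.98 mmol/L
CA = (α₁ + 2α₂)·DIC = (0.9792 + 2×0.01074) × 10.98 = 11.0 mmol/L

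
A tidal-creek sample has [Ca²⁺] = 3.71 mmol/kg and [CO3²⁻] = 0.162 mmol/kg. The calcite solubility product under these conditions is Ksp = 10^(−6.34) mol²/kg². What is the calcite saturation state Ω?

Ksp = 10^(−6.34) = 4.571×10^-7
Ω = [Ca²⁺][CO3²⁻]/Ksp = (3.71×10^-3)(0.162×10^-3) / 4.571×10^-7 = 1.31

Ω = 1.31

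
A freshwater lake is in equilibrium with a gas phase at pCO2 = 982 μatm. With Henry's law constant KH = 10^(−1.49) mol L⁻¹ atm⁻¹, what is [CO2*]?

[CO2*] = 31.8 μmol/L

KH = 10^(−1.49) = 3.236×10^-2 mol L⁻¹ atm⁻¹
[CO2*] = KH · pCO2 = 3.236×10^-2 × 982×10^-6 atm = 3.18×10^-5 mol/L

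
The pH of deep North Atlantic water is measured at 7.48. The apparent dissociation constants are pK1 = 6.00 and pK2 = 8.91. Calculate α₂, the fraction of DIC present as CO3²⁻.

α₂ = 0.0347

α₂ = 1 / (1 + [H⁺]/K2 + [H⁺]²/(K1K2)) = 1 / (1 + 10^+1.43 + 10^-0.05)
   = 1 / (1 + 26.915 + 0.89125) = 1/28.807 = 0.03471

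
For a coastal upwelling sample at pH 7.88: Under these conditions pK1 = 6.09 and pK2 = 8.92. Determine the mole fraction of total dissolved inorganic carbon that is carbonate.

α₂ = 1 / (1 + [H⁺]/K2 + [H⁺]²/(K1K2)) = 1 / (1 + 10^+1.04 + 10^-0.75)
   = 1 / (1 + 10.965 + 0.17783) = 1/12.143 = 0.08235

α₂ = 0.0824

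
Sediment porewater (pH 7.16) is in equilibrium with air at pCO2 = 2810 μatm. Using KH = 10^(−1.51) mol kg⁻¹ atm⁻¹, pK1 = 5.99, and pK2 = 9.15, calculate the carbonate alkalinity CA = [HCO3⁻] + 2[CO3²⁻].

CA = 1.31 mmol/kg

[CO2*] = KH · pCO2 = 10^(−1.51) × 2810×10^-6 = 8.684×10^-5 mol/kg
α₀ = 1/(1 + K1/[H⁺] + K1K2/[H⁺]²) = 1/(1 + 10^+1.17 + 10^-0.82) = 0.06273
DIC = [CO2*]/α₀ = 8.684×10^-5 / 0.06273 = 1.384 mmol/kg
CA = (α₁ + 2α₂)·DIC = (0.9278 + 2×0.009494) × 1.384 = 1.31 mmol/kg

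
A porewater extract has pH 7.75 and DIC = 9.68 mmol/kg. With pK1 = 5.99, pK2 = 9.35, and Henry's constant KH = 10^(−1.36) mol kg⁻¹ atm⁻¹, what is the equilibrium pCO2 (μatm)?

pCO2 = 3700 μatm

α₀ = 1 / (1 + K1/[H⁺] + K1K2/[H⁺]²) = 1 / (1 + 10^+1.76 + 10^+0.16)
   = 1 / (1 + 57.544 + 1.4454) = 1/59.989 = 0.01667
[CO2*] = α₀ × DIC = 0.01667 × 9.68 = 0.1614 mmol/kg
pCO2 = [CO2*]/KH = 1.614×10^-4 / 4.365×10^-2 = 3700 μatm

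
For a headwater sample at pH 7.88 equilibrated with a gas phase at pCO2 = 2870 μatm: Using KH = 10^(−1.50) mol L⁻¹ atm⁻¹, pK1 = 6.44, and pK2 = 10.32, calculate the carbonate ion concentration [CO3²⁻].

[CO3²⁻] = 9.08 μmol/L

[CO2*] = KH · pCO2 = 10^(−1.50) × 2870×10^-6 = 9.076×10^-5 mol/L
α₀ = 1/(1 + K1/[H⁺] + K1K2/[H⁺]²) = 1/(1 + 10^+1.44 + 10^-1.00) = 0.03491
DIC = [CO2*]/α₀ = 9.076×10^-5 / 0.03491 = 2.599 mmol/L
[CO3²⁻] = α₂·DIC; α₂ = 0.003491, so [CO3²⁻] = 0.003491 × 2.599 = 0.00908 mmol/L = 9.08 μmol/L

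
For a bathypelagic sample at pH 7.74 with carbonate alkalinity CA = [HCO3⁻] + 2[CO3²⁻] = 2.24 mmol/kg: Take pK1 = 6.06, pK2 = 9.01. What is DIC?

DIC = 2.17 mmol/kg

CA = [HCO3⁻] + 2[CO3²⁻] = (α₁ + 2α₂)·DIC
At pH 7.74: [H⁺]/K1 = 10^-1.68 = 0.020893, K2/[H⁺] = 10^-1.27 = 0.053703
α₁ = 1/(1 + 0.020893 + 0.053703) = 1/1.0746 = 0.9306; α₂ = α₁·K2/[H⁺] = 0.04998
α₁ + 2α₂ = 1.0305
DIC = CA / (α₁ + 2α₂) = 2.24 / 1.0305 = 2.17 mmol/kg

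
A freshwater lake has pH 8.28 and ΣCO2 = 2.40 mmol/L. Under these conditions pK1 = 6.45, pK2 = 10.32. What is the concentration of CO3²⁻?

α₂ = 1 / (1 + [H⁺]/K2 + [H⁺]²/(K1K2)) = 1 / (1 + 10^+2.04 + 10^+0.21)
   = 1 / (1 + 109.65 + 1.6218) = 1/112.27 = 0.008907
[CO3²⁻] = α₂ × DIC = 0.008907 × 2.40 = 0.0214 mmol/L

[CO3²⁻] = 0.0214 mmol/L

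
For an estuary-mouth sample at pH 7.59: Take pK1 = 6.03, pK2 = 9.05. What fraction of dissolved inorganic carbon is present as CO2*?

α₀ = 0.0259

α₀ = 1 / (1 + K1/[H⁺] + K1K2/[H⁺]²) = 1 / (1 + 10^+1.56 + 10^+0.10)
   = 1 / (1 + 36.308 + 1.2589) = 1/38.567 = 0.02593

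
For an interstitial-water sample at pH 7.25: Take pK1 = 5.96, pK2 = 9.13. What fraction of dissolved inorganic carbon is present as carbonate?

α₂ = 0.0124

α₂ = 1 / (1 + [H⁺]/K2 + [H⁺]²/(K1K2)) = 1 / (1 + 10^+1.88 + 10^+0.59)
   = 1 / (1 + 75.858 + 3.8905) = 1/80.748 = 0.01238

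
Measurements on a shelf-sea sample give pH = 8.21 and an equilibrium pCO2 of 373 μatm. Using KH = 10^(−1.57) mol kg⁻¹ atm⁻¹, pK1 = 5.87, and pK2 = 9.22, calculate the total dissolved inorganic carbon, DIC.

[CO2*] = KH · pCO2 = 10^(−1.57) × 373×10^-6 = 1.004×10^-5 mol/kg
α₀ = 1/(1 + K1/[H⁺] + K1K2/[H⁺]²) = 1/(1 + 10^+2.34 + 10^+1.33) = 0.004147
DIC = [CO2*]/α₀ = 1.004×10^-5 / 0.004147 = 2.42 mmol/kg

DIC = 2.42 mmol/kg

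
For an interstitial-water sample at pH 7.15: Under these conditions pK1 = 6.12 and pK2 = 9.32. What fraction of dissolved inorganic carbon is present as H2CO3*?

α₀ = 1 / (1 + K1/[H⁺] + K1K2/[H⁺]²) = 1 / (1 + 10^+1.03 + 10^-1.14)
   = 1 / (1 + 10.715 + 0.072444) = 1/11.788 = 0.08483

α₀ = 0.0848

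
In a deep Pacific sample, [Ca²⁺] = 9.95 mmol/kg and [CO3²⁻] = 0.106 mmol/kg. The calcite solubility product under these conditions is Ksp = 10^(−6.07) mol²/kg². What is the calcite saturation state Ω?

Ω = 1.24

Ksp = 10^(−6.07) = 8.511×10^-7
Ω = [Ca²⁺][CO3²⁻]/Ksp = (9.95×10^-3)(0.106×10^-3) / 8.511×10^-7 = 1.24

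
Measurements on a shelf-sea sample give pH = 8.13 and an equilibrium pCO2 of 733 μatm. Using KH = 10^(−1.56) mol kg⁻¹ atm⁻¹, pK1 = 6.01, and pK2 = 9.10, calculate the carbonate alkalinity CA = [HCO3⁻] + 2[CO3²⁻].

[CO2*] = KH · pCO2 = 10^(−1.56) × 733×10^-6 = 2.019×10^-5 mol/kg
α₀ = 1/(1 + K1/[H⁺] + K1K2/[H⁺]²) = 1/(1 + 10^+2.12 + 10^+1.15) = 0.006805
DIC = [CO2*]/α₀ = 2.019×10^-5 / 0.006805 = 2.967 mmol/kg
CA = (α₁ + 2α₂)·DIC = (0.8971 + 2×0.09612) × 2.967 = 3.23 mmol/kg

CA = 3.23 mmol/kg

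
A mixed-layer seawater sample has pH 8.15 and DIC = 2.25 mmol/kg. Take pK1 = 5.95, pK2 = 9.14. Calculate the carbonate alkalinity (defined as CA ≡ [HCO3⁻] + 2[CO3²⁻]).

CA = [HCO3⁻] + 2[CO3²⁻] = (α₁ + 2α₂)·DIC
At pH 8.15: [H⁺]/K1 = 10^-2.20 = 0.0063096, K2/[H⁺] = 10^-0.99 = 0.10233
α₁ = 1/(1 + 0.0063096 + 0.10233) = 1/1.1086 = 0.9020; α₂ = α₁·K2/[H⁺] = 0.09230
α₁ + 2α₂ = 1.0866
CA = 1.0866 × 2.25 = 2.44 mmol/kg

CA = 2.44 mmol/kg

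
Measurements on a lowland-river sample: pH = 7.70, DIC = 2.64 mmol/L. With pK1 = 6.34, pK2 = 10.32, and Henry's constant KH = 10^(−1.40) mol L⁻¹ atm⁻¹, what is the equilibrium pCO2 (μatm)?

pCO2 = 2770 μatm

α₀ = 1 / (1 + K1/[H⁺] + K1K2/[H⁺]²) = 1 / (1 + 10^+1.36 + 10^-1.26)
   = 1 / (1 + 22.909 + 0.054954) = 1/23.964 = 0.04173
[CO2*] = α₀ × DIC = 0.04173 × 2.64 = 0.1102 mmol/L
pCO2 = [CO2*]/KH = 1.102×10^-4 / 3.981×10^-2 = 2770 μatm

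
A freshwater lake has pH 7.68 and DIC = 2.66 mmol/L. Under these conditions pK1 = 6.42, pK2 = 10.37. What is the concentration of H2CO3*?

α₀ = 1 / (1 + K1/[H⁺] + K1K2/[H⁺]²) = 1 / (1 + 10^+1.26 + 10^-1.43)
   = 1 / (1 + 18.197 + 0.037154) = 1/19.234 = 0.05199
[CO2*] = α₀ × DIC = 0.05199 × 2.66 = 0.138 mmol/L

[CO2*] = 0.138 mmol/L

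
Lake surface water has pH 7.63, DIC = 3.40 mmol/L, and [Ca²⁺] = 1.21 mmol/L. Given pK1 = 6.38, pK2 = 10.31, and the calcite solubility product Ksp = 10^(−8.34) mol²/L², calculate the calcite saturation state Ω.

Ω = 1.78

α₂ = 1 / (1 + [H⁺]/K2 + [H⁺]²/(K1K2)) = 1 / (1 + 10^+2.68 + 10^+1.43)
   = 1 / (1 + 478.63 + 26.915) = 1/506.55 = 0.001974
[CO3²⁻] = α₂ × DIC = 0.001974 × 3.40 = 0.006712 mmol/L = 6.712 μmol/L
Ksp = 10^(−8.34) = 4.571×10^-9
Ω = [Ca²⁺][CO3²⁻]/Ksp = (1.21×10^-3)(6.712×10^-6) / 4.571×10^-9 = 1.78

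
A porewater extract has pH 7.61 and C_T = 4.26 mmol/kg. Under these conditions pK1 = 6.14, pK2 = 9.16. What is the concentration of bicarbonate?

α₁ = 1 / (1 + [H⁺]/K1 + K2/[H⁺]) = 1 / (1 + 10^-1.47 + 10^-1.55)
   = 1 / (1 + 0.033884 + 0.028184) = 1/1.0621 = 0.9416
[HCO3⁻] = α₁ × DIC = 0.9416 × 4.26 = 4.01 mmol/kg

[HCO3⁻] = 4.01 mmol/kg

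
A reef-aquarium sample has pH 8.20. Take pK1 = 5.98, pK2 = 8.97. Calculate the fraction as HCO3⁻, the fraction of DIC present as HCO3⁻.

α₁ = 0.850

α₁ = 1 / (1 + [H⁺]/K1 + K2/[H⁺]) = 1 / (1 + 10^-2.22 + 10^-0.77)
   = 1 / (1 + 0.0060256 + 0.16982) = 1/1.1758 = 0.8504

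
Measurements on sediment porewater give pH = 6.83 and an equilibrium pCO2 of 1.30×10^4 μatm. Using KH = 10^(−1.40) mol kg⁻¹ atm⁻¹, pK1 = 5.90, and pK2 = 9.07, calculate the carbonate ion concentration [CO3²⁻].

[CO3²⁻] = 0.0253 mmol/kg

[CO2*] = KH · pCO2 = 10^(−1.40) × 1.30×10^4×10^-6 = 5.175×10^-4 mol/kg
α₀ = 1/(1 + K1/[H⁺] + K1K2/[H⁺]²) = 1/(1 + 10^+0.93 + 10^-1.31) = 0.1046
DIC = [CO2*]/α₀ = 5.175×10^-4 / 0.1046 = 4.948 mmol/kg
[CO3²⁻] = α₂·DIC; α₂ = 0.005123, so [CO3²⁻] = 0.005123 × 4.948 = 0.0253 mmol/kg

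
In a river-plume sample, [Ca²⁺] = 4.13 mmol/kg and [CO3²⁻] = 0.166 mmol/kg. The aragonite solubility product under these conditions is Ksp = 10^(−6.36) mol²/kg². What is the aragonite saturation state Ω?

Ksp = 10^(−6.36) = 4.365×10^-7
Ω = [Ca²⁺][CO3²⁻]/Ksp = (4.13×10^-3)(0.166×10^-3) / 4.365×10^-7 = 1.57

Ω = 1.57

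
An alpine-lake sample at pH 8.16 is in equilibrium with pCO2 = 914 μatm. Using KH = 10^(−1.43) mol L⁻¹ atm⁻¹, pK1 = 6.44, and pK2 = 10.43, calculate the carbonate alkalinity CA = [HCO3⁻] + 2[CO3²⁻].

CA = 1.80 mmol/L

[CO2*] = KH · pCO2 = 10^(−1.43) × 914×10^-6 = 3.396×10^-5 mol/L
α₀ = 1/(1 + K1/[H⁺] + K1K2/[H⁺]²) = 1/(1 + 10^+1.72 + 10^-0.55) = 0.01860
DIC = [CO2*]/α₀ = 3.396×10^-5 / 0.01860 = 1.826 mmol/L
CA = (α₁ + 2α₂)·DIC = (0.9762 + 2×0.005242) × 1.826 = 1.80 mmol/L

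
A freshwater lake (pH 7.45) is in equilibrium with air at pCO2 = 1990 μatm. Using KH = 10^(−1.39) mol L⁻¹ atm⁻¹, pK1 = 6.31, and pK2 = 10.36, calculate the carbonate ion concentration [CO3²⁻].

[CO3²⁻] = 1.38 μmol/L

[CO2*] = KH · pCO2 = 10^(−1.39) × 1990×10^-6 = 8.107×10^-5 mol/L
α₀ = 1/(1 + K1/[H⁺] + K1K2/[H⁺]²) = 1/(1 + 10^+1.14 + 10^-1.77) = 0.06747
DIC = [CO2*]/α₀ = 8.107×10^-5 / 0.06747 = 1.202 mmol/L
[CO3²⁻] = α₂·DIC; α₂ = 0.001146, so [CO3²⁻] = 0.001146 × 1.202 = 0.00138 mmol/L = 1.38 μmol/L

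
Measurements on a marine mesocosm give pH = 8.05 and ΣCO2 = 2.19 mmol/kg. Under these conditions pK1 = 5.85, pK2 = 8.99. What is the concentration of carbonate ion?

α₂ = 1 / (1 + [H⁺]/K2 + [H⁺]²/(K1K2)) = 1 / (1 + 10^+0.94 + 10^-1.26)
   = 1 / (1 + 8.7096 + 0.054954) = 1/9.7646 = 0.1024
[CO3²⁻] = α₂ × DIC = 0.1024 × 2.19 = 0.224 mmol/kg

[CO3²⁻] = 0.224 mmol/kg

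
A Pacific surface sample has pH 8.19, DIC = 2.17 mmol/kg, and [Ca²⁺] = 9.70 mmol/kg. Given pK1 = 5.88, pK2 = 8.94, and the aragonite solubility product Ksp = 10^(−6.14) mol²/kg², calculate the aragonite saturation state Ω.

Ω = 4.37

α₂ = 1 / (1 + [H⁺]/K2 + [H⁺]²/(K1K2)) = 1 / (1 + 10^+0.75 + 10^-1.56)
   = 1 / (1 + 5.6234 + 0.027542) = 1/6.6510 = 0.1504
[CO3²⁻] = α₂ × DIC = 0.1504 × 2.17 = 0.3263 mmol/kg
Ksp = 10^(−6.14) = 7.244×10^-7
Ω = [Ca²⁺][CO3²⁻]/Ksp = (9.70×10^-3)(3.263×10^-4) / 7.244×10^-7 = 4.37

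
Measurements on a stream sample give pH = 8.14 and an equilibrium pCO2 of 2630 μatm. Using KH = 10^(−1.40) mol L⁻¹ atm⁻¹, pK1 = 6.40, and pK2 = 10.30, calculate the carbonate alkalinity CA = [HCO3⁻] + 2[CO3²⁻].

[CO2*] = KH · pCO2 = 10^(−1.40) × 2630×10^-6 = 1.047×10^-4 mol/L
α₀ = 1/(1 + K1/[H⁺] + K1K2/[H⁺]²) = 1/(1 + 10^+1.74 + 10^-0.42) = 0.01775
DIC = [CO2*]/α₀ = 1.047×10^-4 / 0.01775 = 5.898 mmol/L
CA = (α₁ + 2α₂)·DIC = (0.9755 + 2×0.006749) × 5.898 = 5.83 mmol/L

CA = 5.83 mmol/L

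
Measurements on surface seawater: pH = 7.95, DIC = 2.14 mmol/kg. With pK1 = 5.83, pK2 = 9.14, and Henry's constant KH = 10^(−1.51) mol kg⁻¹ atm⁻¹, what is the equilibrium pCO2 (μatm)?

pCO2 = 490 μatm

α₀ = 1 / (1 + K1/[H⁺] + K1K2/[H⁺]²) = 1 / (1 + 10^+2.12 + 10^+0.93)
   = 1 / (1 + 131.83 + 8.5114) = 1/141.34 = 0.007075
[CO2*] = α₀ × DIC = 0.007075 × 2.14 = 0.01514 mmol/kg = 15.14 μmol/kg
pCO2 = [CO2*]/KH = 1.514×10^-5 / 3.090×10^-2 = 490 μatm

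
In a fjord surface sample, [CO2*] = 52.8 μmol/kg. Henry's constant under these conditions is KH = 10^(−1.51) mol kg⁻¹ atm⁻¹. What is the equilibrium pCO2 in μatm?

KH = 10^(−1.51) = 3.090×10^-2 mol kg⁻¹ atm⁻¹
pCO2 = [CO2*]/KH = 52.8×10^-6 / 3.090×10^-2 = 1.71×10^-3 atm = 1710 μatm

pCO2 = 1710 μatm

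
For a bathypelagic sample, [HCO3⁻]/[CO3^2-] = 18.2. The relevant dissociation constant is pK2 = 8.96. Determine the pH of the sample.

From K2 = [H⁺][CO3^2-]/[HCO3⁻]:  pH = pK2 − log₁₀([HCO3⁻]/[CO3^2-])
log₁₀(18.2) = +1.260
pH = 8.96 − (+1.260) = 7.70

pH = 7.70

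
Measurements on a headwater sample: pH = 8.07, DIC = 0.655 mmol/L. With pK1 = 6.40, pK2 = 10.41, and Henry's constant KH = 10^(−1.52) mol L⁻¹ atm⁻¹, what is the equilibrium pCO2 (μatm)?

α₀ = 1 / (1 + K1/[H⁺] + K1K2/[H⁺]²) = 1 / (1 + 10^+1.67 + 10^-0.67)
   = 1 / (1 + 46.774 + 0.21380) = 1/47.987 = 0.02084
[CO2*] = α₀ × DIC = 0.02084 × 0.655 = 0.01365 mmol/L = 13.65 μmol/L
pCO2 = [CO2*]/KH = 1.365×10^-5 / 3.020×10^-2 = 452 μatm

pCO2 = 452 μatm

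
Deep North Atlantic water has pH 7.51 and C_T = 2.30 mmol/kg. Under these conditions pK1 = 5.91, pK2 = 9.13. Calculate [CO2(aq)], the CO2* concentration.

α₀ = 1 / (1 + K1/[H⁺] + K1K2/[H⁺]²) = 1 / (1 + 10^+1.60 + 10^-0.02)
   = 1 / (1 + 39.811 + 0.95499) = 1/41.766 = 0.02394
[CO2*] = α₀ × DIC = 0.02394 × 2.30 = 0.0551 mmol/kg

[CO2*] = 0.0551 mmol/kg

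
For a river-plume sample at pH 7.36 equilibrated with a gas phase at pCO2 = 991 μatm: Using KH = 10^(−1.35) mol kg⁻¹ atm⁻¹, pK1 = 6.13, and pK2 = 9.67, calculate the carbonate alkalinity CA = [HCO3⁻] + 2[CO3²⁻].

CA = 0.759 mmol/kg

[CO2*] = KH · pCO2 = 10^(−1.35) × 991×10^-6 = 4.427×10^-5 mol/kg
α₀ = 1/(1 + K1/[H⁺] + K1K2/[H⁺]²) = 1/(1 + 10^+1.23 + 10^-1.08) = 0.05535
DIC = [CO2*]/α₀ = 4.427×10^-5 / 0.05535 = 0.7997 mmol/kg
CA = (α₁ + 2α₂)·DIC = (0.9400 + 2×0.004604) × 0.7997 = 0.759 mmol/kg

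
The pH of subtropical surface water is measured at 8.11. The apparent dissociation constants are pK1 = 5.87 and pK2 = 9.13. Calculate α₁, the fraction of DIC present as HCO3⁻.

α₁ = 1 / (1 + [H⁺]/K1 + K2/[H⁺]) = 1 / (1 + 10^-2.24 + 10^-1.02)
   = 1 / (1 + 0.0057544 + 0.095499) = 1/1.1013 = 0.9081

α₁ = 0.908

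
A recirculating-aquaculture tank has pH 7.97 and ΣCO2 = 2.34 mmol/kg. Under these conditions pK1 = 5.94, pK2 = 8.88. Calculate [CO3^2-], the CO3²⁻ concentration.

[CO3²⁻] = 0.254 mmol/kg

α₂ = 1 / (1 + [H⁺]/K2 + [H⁺]²/(K1K2)) = 1 / (1 + 10^+0.91 + 10^-1.12)
   = 1 / (1 + 8.1283 + 0.075858) = 1/9.2042 = 0.1086
[CO3²⁻] = α₂ × DIC = 0.1086 × 2.34 = 0.254 mmol/kg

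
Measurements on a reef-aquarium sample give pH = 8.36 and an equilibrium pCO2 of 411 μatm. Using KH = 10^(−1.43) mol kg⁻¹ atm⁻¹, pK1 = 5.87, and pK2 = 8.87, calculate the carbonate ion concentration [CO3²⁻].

[CO3²⁻] = 1.46 mmol/kg

[CO2*] = KH · pCO2 = 10^(−1.43) × 411×10^-6 = 1.527×10^-5 mol/kg
α₀ = 1/(1 + K1/[H⁺] + K1K2/[H⁺]²) = 1/(1 + 10^+2.49 + 10^+1.98) = 0.002466
DIC = [CO2*]/α₀ = 1.527×10^-5 / 0.002466 = 6.192 mmol/kg
[CO3²⁻] = α₂·DIC; α₂ = 0.2355, so [CO3²⁻] = 0.2355 × 6.192 = 1.46 mmol/kg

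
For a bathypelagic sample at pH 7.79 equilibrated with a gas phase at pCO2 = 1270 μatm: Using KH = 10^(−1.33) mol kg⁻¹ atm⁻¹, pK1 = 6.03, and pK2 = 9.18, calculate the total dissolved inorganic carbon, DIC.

[CO2*] = KH · pCO2 = 10^(−1.33) × 1270×10^-6 = 5.940×10^-5 mol/kg
α₀ = 1/(1 + K1/[H⁺] + K1K2/[H⁺]²) = 1/(1 + 10^+1.76 + 10^+0.37) = 0.01642
DIC = [CO2*]/α₀ = 5.940×10^-5 / 0.01642 = 3.62 mmol/kg

DIC = 3.62 mmol/kg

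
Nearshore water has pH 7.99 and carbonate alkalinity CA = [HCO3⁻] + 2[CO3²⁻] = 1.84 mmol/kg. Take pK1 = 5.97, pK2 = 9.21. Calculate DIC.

DIC = 1.76 mmol/kg

CA = [HCO3⁻] + 2[CO3²⁻] = (α₁ + 2α₂)·DIC
At pH 7.99: [H⁺]/K1 = 10^-2.02 = 0.0095499, K2/[H⁺] = 10^-1.22 = 0.060256
α₁ = 1/(1 + 0.0095499 + 0.060256) = 1/1.0698 = 0.9347; α₂ = α₁·K2/[H⁺] = 0.05632
α₁ + 2α₂ = 1.0474
DIC = CA / (α₁ + 2α₂) = 1.84 / 1.0474 = 1.76 mmol/kg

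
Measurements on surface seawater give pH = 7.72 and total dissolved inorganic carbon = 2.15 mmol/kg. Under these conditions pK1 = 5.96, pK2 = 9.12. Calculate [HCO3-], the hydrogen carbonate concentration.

α₁ = 1 / (1 + [H⁺]/K1 + K2/[H⁺]) = 1 / (1 + 10^-1.76 + 10^-1.40)
   = 1 / (1 + 0.017378 + 0.039811) = 1/1.0572 = 0.9459
[HCO3⁻] = α₁ × DIC = 0.9459 × 2.15 = 2.03 mmol/kg

[HCO3⁻] = 2.03 mmol/kg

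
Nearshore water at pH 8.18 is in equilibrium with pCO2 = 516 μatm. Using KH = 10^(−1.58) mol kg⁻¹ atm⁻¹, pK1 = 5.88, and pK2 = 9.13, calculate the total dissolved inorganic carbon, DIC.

[CO2*] = KH · pCO2 = 10^(−1.58) × 516×10^-6 = 1.357×10^-5 mol/kg
α₀ = 1/(1 + K1/[H⁺] + K1K2/[H⁺]²) = 1/(1 + 10^+2.30 + 10^+1.35) = 0.004486
DIC = [CO2*]/α₀ = 1.357×10^-5 / 0.004486 = 3.03 mmol/kg

DIC = 3.03 mmol/kg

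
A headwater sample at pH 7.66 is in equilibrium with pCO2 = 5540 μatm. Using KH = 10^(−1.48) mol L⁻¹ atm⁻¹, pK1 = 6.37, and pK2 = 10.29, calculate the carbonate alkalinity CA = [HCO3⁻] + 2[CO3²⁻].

[CO2*] = KH · pCO2 = 10^(−1.48) × 5540×10^-6 = 1.834×10^-4 mol/L
α₀ = 1/(1 + K1/[H⁺] + K1K2/[H⁺]²) = 1/(1 + 10^+1.29 + 10^-1.34) = 0.04868
DIC = [CO2*]/α₀ = 1.834×10^-4 / 0.04868 = 3.769 mmol/L
CA = (α₁ + 2α₂)·DIC = (0.9491 + 2×0.002225) × 3.769 = 3.59 mmol/L

CA = 3.59 mmol/L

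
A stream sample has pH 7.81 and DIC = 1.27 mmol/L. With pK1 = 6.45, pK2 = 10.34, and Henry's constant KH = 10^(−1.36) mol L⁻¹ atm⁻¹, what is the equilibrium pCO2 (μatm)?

pCO2 = 1210 μatm

α₀ = 1 / (1 + K1/[H⁺] + K1K2/[H⁺]²) = 1 / (1 + 10^+1.36 + 10^-1.17)
   = 1 / (1 + 22.909 + 0.067608) = 1/23.976 = 0.04171
[CO2*] = α₀ × DIC = 0.04171 × 1.27 = 0.05297 mmol/L
pCO2 = [CO2*]/KH = 5.297×10^-5 / 4.365×10^-2 = 1210 μatm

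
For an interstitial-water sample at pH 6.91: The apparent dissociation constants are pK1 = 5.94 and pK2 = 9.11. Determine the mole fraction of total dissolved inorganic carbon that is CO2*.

α₀ = 0.0962

α₀ = 1 / (1 + K1/[H⁺] + K1K2/[H⁺]²) = 1 / (1 + 10^+0.97 + 10^-1.23)
   = 1 / (1 + 9.3325 + 0.058884) = 1/10.391 = 0.09623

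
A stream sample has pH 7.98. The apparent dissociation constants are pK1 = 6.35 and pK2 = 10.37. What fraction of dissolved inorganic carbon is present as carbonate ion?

α₂ = 1 / (1 + [H⁺]/K2 + [H⁺]²/(K1K2)) = 1 / (1 + 10^+2.39 + 10^+0.76)
   = 1 / (1 + 245.47 + 5.7544) = 1/252.23 = 0.003965

α₂ = 0.00396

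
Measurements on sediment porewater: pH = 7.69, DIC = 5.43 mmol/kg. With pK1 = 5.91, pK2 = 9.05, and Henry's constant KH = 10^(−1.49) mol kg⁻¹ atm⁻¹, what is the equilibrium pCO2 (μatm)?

pCO2 = 2630 μatm

α₀ = 1 / (1 + K1/[H⁺] + K1K2/[H⁺]²) = 1 / (1 + 10^+1.78 + 10^+0.42)
   = 1 / (1 + 60.256 + 2.6303) = 1/63.886 = 0.01565
[CO2*] = α₀ × DIC = 0.01565 × 5.43 = 0.08499 mmol/kg
pCO2 = [CO2*]/KH = 8.499×10^-5 / 3.236×10^-2 = 2630 μatm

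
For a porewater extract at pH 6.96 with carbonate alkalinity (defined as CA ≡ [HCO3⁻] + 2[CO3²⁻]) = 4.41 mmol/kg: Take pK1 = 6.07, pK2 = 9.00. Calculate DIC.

DIC = 4.93 mmol/kg

CA = [HCO3⁻] + 2[CO3²⁻] = (α₁ + 2α₂)·DIC
At pH 6.96: [H⁺]/K1 = 10^-0.89 = 0.12882, K2/[H⁺] = 10^-2.04 = 0.0091201
α₁ = 1/(1 + 0.12882 + 0.0091201) = 1/1.1379 = 0.8788; α₂ = α₁·K2/[H⁺] = 0.008015
α₁ + 2α₂ = 0.8948
DIC = CA / (α₁ + 2α₂) = 4.41 / 0.8948 = 4.93 mmol/kg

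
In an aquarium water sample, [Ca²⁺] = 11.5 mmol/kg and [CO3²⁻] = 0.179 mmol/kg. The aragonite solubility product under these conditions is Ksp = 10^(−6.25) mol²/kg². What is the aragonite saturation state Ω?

Ω = 3.66

Ksp = 10^(−6.25) = 5.623×10^-7
Ω = [Ca²⁺][CO3²⁻]/Ksp = (11.5×10^-3)(0.179×10^-3) / 5.623×10^-7 = 3.66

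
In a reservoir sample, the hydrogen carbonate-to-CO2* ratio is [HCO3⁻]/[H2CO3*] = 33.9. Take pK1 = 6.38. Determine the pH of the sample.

pH = 7.91

From K1 = [H⁺][HCO3⁻]/[H2CO3*]:  pH = pK1 + log₁₀([HCO3⁻]/[H2CO3*])
log₁₀(33.9) = +1.530
pH = 6.38 + (+1.530) = 7.91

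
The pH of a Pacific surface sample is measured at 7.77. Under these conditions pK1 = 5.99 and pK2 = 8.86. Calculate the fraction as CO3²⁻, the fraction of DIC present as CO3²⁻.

α₂ = 0.0740

α₂ = 1 / (1 + [H⁺]/K2 + [H⁺]²/(K1K2)) = 1 / (1 + 10^+1.09 + 10^-0.69)
   = 1 / (1 + 12.303 + 0.20417) = 1/13.507 = 0.07404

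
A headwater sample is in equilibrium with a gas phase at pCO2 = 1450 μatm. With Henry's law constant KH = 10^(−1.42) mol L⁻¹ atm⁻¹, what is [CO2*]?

[CO2*] = 55.1 μmol/L

KH = 10^(−1.42) = 3.802×10^-2 mol L⁻¹ atm⁻¹
[CO2*] = KH · pCO2 = 3.802×10^-2 × 1450×10^-6 atm = 5.51×10^-5 mol/L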